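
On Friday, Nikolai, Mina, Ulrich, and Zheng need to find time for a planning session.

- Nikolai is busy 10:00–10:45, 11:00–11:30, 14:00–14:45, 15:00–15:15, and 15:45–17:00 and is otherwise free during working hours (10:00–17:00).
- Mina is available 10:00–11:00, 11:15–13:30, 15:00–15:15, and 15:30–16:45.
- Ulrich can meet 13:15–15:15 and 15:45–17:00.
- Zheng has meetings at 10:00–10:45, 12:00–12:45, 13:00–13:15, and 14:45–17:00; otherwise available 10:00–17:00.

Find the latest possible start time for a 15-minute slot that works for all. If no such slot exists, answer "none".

13:15

Nikolai free within 10:00–17:00: 10:45–11:00, 11:30–14:00, 14:45–15:00, 15:15–15:45.
Zheng free within 10:00–17:00: 10:45–12:00, 12:45–13:00, 13:15–14:45.
Nikolai ∩ Mina: 10:45–11:00, 11:30–13:30, 15:30–15:45.
Nikolai ∩ Mina ∩ Ulrich: 13:15–13:30.
Nikolai ∩ Mina ∩ Ulrich ∩ Zheng: 13:15–13:30.
Windows ≥ 15 min: 13:15–13:30.
Latest start in the last window 13:15–13:30 is 13:30 − 15 min = 13:15.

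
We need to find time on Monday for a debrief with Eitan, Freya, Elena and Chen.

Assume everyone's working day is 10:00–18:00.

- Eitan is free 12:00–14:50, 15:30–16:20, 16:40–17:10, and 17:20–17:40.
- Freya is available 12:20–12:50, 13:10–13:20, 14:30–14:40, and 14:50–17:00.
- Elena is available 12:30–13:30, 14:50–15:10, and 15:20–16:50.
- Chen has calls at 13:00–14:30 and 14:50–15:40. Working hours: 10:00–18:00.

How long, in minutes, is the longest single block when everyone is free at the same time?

Chen free within 10:00–18:00: 10:00–13:00, 14:30–14:50, 15:40–18:00.
Eitan ∩ Freya: 12:20–12:50, 13:10–13:20, 14:30–14:40, 15:30–16:20, 16:40–17:00.
Eitan ∩ Freya ∩ Elena: 12:30–12:50, 13:10–13:20, 15:30–16:20, 16:40–16:50.
Eitan ∩ Freya ∩ Elena ∩ Chen: 12:30–12:50, 15:40–16:20, 16:40–16:50.
Common window lengths: 20, 40, 10 min; longest is 40.

40 minutes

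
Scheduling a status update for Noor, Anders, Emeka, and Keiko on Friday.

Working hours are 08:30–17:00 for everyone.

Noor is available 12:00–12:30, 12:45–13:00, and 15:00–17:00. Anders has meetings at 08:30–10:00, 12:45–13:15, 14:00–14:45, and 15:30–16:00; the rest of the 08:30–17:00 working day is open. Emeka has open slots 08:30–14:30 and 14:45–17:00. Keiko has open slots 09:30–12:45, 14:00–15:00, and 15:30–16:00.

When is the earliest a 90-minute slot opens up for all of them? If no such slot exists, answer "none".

none

Anders free within 08:30–17:00: 10:00–12:45, 13:15–14:00, 14:45–15:30, 16:00–17:00.
Noor ∩ Anders: 12:00–12:30, 15:00–15:30, 16:00–17:00.
Noor ∩ Anders ∩ Emeka: 12:00–12:30, 15:00–15:30, 16:00–17:00.
Noor ∩ Anders ∩ Emeka ∩ Keiko: 12:00–12:30.
Windows ≥ 90 min: (none).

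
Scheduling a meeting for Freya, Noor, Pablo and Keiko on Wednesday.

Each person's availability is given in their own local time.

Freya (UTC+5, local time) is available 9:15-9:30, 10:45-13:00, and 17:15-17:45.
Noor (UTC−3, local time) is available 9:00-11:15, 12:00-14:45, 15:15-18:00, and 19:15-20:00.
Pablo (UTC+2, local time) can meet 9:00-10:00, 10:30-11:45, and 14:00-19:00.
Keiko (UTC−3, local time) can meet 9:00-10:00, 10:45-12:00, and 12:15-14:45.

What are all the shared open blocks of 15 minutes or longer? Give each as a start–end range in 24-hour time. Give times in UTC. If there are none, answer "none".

Freya → UTC: 04:15–04:30, 05:45–08:00, 12:15–12:45.
Noor → UTC: 12:00–14:15, 15:00–17:45, 18:15–21:00, 22:15–23:00.
Pablo → UTC: 07:00–08:00, 08:30–09:45, 12:00–17:00.
Keiko → UTC: 12:00–13:00, 13:45–15:00, 15:15–17:45.
Freya ∩ Noor: 12:15–12:45.
Freya ∩ Noor ∩ Pablo: 12:15–12:45.
Freya ∩ Noor ∩ Pablo ∩ Keiko: 12:15–12:45.
Windows ≥ 15 min: 12:15–12:45.

12:15–12:45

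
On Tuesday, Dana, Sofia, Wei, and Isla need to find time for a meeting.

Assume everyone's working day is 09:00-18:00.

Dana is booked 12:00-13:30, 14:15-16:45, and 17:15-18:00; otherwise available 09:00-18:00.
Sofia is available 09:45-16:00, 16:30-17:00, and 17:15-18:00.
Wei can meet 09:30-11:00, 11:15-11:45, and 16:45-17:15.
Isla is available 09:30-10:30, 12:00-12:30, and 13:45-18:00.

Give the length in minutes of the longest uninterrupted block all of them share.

45 minutes

Dana free within 09:00–18:00: 09:00–12:00, 13:30–14:15, 16:45–17:15.
Dana ∩ Sofia: 09:45–12:00, 13:30–14:15, 16:45–17:00.
Dana ∩ Sofia ∩ Wei: 09:45–11:00, 11:15–11:45, 16:45–17:00.
Dana ∩ Sofia ∩ Wei ∩ Isla: 09:45–10:30, 16:45–17:00.
Common window lengths: 45, 15 min; longest is 45.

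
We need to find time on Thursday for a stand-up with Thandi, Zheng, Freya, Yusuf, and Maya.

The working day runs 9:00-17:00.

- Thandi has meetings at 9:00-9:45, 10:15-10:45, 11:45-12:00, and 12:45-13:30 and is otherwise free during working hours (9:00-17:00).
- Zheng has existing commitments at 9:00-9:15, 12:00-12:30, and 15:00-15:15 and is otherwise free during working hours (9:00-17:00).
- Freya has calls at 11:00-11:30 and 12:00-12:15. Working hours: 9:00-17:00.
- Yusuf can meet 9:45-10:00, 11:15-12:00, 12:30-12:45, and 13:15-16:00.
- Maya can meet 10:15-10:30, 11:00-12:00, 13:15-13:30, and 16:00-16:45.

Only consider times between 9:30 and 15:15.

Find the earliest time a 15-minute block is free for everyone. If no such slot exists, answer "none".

Thandi free within 09:00–17:00: 09:45–10:15, 10:45–11:45, 12:00–12:45, 13:30–17:00.
Zheng free within 09:00–17:00: 09:15–12:00, 12:30–15:00, 15:15–17:00.
Freya free within 09:00–17:00: 09:00–11:00, 11:30–12:00, 12:15–17:00.
Thandi ∩ Zheng: 09:45–10:15, 10:45–11:45, 12:30–12:45, 13:30–15:00, 15:15–17:00.
Thandi ∩ Zheng ∩ Freya: 09:45–10:15, 10:45–11:00, 11:30–11:45, 12:30–12:45, 13:30–15:00, 15:15–17:00.
Thandi ∩ Zheng ∩ Freya ∩ Yusuf: 09:45–10:00, 11:30–11:45, 12:30–12:45, 13:30–15:00, 15:15–16:00.
Thandi ∩ Zheng ∩ Freya ∩ Yusuf ∩ Maya: 11:30–11:45.
Restricted to 09:30–15:15: 11:30–11:45.
Windows ≥ 15 min: 11:30–11:45.
Earliest such window starts at 11:30.

11:30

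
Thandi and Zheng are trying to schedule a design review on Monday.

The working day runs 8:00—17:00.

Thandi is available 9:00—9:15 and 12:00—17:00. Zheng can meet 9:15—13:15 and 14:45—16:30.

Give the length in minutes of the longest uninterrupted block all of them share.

105 minutes

Thandi ∩ Zheng: 12:00–13:15, 14:45–16:30.
Common window lengths: 75, 105 min; longest is 105.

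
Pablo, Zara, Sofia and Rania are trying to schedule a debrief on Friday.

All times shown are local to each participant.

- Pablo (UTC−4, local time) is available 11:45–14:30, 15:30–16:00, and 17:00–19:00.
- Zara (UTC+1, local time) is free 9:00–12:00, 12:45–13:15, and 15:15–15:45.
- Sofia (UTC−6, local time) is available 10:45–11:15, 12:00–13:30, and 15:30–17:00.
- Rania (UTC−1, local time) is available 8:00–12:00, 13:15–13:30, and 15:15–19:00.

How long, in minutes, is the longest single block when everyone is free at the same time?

0 minutes

Pablo → UTC: 15:45–18:30, 19:30–20:00, 21:00–23:00.
Zara → UTC: 08:00–11:00, 11:45–12:15, 14:15–14:45.
Sofia → UTC: 16:45–17:15, 18:00–19:30, 21:30–23:00.
Rania → UTC: 09:00–13:00, 14:15–14:30, 16:15–20:00.
Pablo ∩ Zara: (none).
Pablo ∩ Zara ∩ Sofia: (none).
Pablo ∩ Zara ∩ Sofia ∩ Rania: (none).
No common window.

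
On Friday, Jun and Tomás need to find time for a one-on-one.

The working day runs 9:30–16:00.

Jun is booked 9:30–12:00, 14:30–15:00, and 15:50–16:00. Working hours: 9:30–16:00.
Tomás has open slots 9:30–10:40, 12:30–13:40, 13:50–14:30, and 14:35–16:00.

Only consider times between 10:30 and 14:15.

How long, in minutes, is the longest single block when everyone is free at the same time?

Jun free within 09:30–16:00: 12:00–14:30, 15:00–15:50.
Jun ∩ Tomás: 12:30–13:40, 13:50–14:30, 15:00–15:50.
Restricted to 10:30–14:15: 12:30–13:40, 13:50–14:15.
Common window lengths: 70, 25 min; longest is 70.

70 minutes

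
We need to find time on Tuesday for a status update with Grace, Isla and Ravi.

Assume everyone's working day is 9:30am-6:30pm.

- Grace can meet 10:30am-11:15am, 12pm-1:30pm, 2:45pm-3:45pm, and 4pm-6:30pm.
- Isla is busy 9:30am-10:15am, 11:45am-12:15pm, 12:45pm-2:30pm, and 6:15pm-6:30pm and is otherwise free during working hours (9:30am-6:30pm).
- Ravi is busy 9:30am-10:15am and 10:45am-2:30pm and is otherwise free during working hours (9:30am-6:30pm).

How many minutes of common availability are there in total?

210 minutes

Isla free within 09:30–18:30: 10:15–11:45, 12:15–12:45, 14:30–18:15.
Ravi free within 09:30–18:30: 10:15–10:45, 14:30–18:30.
Grace ∩ Isla: 10:30–11:15, 12:15–12:45, 14:45–15:45, 16:00–18:15.
Grace ∩ Isla ∩ Ravi: 10:30–10:45, 14:45–15:45, 16:00–18:15.
Total common minutes: 15 + 60 + 135 = 210.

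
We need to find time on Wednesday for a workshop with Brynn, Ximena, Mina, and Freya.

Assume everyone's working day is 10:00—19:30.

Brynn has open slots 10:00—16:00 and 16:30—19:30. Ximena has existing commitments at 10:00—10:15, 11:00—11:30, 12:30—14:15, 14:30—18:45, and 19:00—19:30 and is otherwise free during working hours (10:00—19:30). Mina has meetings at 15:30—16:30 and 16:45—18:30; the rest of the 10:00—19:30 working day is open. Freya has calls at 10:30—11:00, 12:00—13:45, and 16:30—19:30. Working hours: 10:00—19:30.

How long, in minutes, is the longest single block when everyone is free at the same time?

30 minutes

Ximena free within 10:00–19:30: 10:15–11:00, 11:30–12:30, 14:15–14:30, 18:45–19:00.
Mina free within 10:00–19:30: 10:00–15:30, 16:30–16:45, 18:30–19:30.
Freya free within 10:00–19:30: 10:00–10:30, 11:00–12:00, 13:45–16:30.
Brynn ∩ Ximena: 10:15–11:00, 11:30–12:30, 14:15–14:30, 18:45–19:00.
Brynn ∩ Ximena ∩ Mina: 10:15–11:00, 11:30–12:30, 14:15–14:30, 18:45–19:00.
Brynn ∩ Ximena ∩ Mina ∩ Freya: 10:15–10:30, 11:30–12:00, 14:15–14:30.
Common window lengths: 15, 30, 15 min; longest is 30.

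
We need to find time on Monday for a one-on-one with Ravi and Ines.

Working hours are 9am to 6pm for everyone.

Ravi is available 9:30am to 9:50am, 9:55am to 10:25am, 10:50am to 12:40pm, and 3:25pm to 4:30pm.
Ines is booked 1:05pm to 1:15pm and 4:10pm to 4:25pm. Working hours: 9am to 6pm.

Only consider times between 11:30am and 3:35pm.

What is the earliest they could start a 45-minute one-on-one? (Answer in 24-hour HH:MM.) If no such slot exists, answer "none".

Ines free within 09:00–18:00: 09:00–13:05, 13:15–16:10, 16:25–18:00.
Ravi ∩ Ines: 09:30–09:50, 09:55–10:25, 10:50–12:40, 15:25–16:10, 16:25–16:30.
Restricted to 11:30–15:35: 11:30–12:40, 15:25–15:35.
Windows ≥ 45 min: 11:30–12:40.
Earliest such window starts at 11:30.

11:30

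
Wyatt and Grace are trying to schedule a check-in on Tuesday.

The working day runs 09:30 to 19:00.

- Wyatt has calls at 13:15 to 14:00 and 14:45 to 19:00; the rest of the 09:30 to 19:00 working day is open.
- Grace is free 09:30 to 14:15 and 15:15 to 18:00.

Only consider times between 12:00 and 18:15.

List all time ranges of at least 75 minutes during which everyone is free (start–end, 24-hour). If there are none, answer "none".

12:00–13:15

Wyatt free within 09:30–19:00: 09:30–13:15, 14:00–14:45.
Wyatt ∩ Grace: 09:30–13:15, 14:00–14:15.
Restricted to 12:00–18:15: 12:00–13:15, 14:00–14:15.
Windows ≥ 75 min: 12:00–13:15.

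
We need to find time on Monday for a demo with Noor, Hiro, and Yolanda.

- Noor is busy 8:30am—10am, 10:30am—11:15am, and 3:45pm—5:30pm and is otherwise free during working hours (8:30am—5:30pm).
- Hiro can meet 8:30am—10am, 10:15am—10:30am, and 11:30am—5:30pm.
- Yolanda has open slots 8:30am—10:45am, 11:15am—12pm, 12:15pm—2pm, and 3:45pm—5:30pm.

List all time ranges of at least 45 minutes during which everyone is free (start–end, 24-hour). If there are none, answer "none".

12:15–14:00

Noor free within 08:30–17:30: 10:00–10:30, 11:15–15:45.
Noor ∩ Hiro: 10:15–10:30, 11:30–15:45.
Noor ∩ Hiro ∩ Yolanda: 10:15–10:30, 11:30–12:00, 12:15–14:00.
Windows ≥ 45 min: 12:15–14:00.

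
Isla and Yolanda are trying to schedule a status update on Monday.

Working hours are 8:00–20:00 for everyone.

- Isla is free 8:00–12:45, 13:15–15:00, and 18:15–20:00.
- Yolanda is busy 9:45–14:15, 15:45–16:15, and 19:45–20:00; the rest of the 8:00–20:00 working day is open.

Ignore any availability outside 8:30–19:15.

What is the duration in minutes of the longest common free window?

Yolanda free within 08:00–20:00: 08:00–09:45, 14:15–15:45, 16:15–19:45.
Isla ∩ Yolanda: 08:00–09:45, 14:15–15:00, 18:15–19:45.
Restricted to 08:30–19:15: 08:30–09:45, 14:15–15:00, 18:15–19:15.
Common window lengths: 75, 45, 60 min; longest is 75.

75 minutes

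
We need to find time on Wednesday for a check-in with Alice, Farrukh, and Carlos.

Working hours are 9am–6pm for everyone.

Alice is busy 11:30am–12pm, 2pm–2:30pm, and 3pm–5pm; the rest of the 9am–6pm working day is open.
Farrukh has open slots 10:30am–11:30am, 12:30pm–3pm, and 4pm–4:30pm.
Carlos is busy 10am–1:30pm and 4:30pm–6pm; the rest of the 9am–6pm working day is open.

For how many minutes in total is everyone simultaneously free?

Alice free within 09:00–18:00: 09:00–11:30, 12:00–14:00, 14:30–15:00, 17:00–18:00.
Carlos free within 09:00–18:00: 09:00–10:00, 13:30–16:30.
Alice ∩ Farrukh: 10:30–11:30, 12:30–14:00, 14:30–15:00.
Alice ∩ Farrukh ∩ Carlos: 13:30–14:00, 14:30–15:00.
Total common minutes: 30 + 30 = 60.

60 minutes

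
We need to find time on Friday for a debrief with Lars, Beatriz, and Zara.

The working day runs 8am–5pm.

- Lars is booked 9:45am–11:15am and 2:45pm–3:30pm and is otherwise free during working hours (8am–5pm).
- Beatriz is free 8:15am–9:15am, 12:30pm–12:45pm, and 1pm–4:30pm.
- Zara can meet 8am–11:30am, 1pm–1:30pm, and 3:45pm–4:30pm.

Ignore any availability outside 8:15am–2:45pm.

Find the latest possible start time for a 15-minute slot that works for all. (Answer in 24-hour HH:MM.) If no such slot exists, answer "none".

13:15

Lars free within 08:00–17:00: 08:00–09:45, 11:15–14:45, 15:30–17:00.
Lars ∩ Beatriz: 08:15–09:15, 12:30–12:45, 13:00–14:45, 15:30–16:30.
Lars ∩ Beatriz ∩ Zara: 08:15–09:15, 13:00–13:30, 15:45–16:30.
Restricted to 08:15–14:45: 08:15–09:15, 13:00–13:30.
Windows ≥ 15 min: 08:15–09:15, 13:00–13:30.
Latest start in the last window 13:00–13:30 is 13:30 − 15 min = 13:15.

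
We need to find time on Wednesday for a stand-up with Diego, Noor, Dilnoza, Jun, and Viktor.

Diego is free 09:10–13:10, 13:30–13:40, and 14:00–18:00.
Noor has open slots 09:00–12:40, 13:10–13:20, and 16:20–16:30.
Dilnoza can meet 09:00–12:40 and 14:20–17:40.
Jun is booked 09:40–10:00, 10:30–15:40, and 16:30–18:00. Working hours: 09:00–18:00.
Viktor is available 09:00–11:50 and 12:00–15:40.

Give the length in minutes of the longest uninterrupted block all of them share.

Jun free within 09:00–18:00: 09:00–09:40, 10:00–10:30, 15:40–16:30.
Diego ∩ Noor: 09:10–12:40, 16:20–16:30.
Diego ∩ Noor ∩ Dilnoza: 09:10–12:40, 16:20–16:30.
Diego ∩ Noor ∩ Dilnoza ∩ Jun: 09:10–09:40, 10:00–10:30, 16:20–16:30.
Diego ∩ Noor ∩ Dilnoza ∩ Jun ∩ Viktor: 09:10–09:40, 10:00–10:30.
Common window lengths: 30, 30 min; longest is 30.

30 minutes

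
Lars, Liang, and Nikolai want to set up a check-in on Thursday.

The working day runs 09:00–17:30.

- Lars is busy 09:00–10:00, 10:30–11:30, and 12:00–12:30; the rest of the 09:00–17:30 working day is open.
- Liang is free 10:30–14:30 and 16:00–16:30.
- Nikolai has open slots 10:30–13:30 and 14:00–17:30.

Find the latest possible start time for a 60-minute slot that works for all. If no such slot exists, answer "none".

12:30

Lars free within 09:00–17:30: 10:00–10:30, 11:30–12:00, 12:30–17:30.
Lars ∩ Liang: 11:30–12:00, 12:30–14:30, 16:00–16:30.
Lars ∩ Liang ∩ Nikolai: 11:30–12:00, 12:30–13:30, 14:00–14:30, 16:00–16:30.
Windows ≥ 60 min: 12:30–13:30.
Latest start in the last window 12:30–13:30 is 13:30 − 60 min = 12:30.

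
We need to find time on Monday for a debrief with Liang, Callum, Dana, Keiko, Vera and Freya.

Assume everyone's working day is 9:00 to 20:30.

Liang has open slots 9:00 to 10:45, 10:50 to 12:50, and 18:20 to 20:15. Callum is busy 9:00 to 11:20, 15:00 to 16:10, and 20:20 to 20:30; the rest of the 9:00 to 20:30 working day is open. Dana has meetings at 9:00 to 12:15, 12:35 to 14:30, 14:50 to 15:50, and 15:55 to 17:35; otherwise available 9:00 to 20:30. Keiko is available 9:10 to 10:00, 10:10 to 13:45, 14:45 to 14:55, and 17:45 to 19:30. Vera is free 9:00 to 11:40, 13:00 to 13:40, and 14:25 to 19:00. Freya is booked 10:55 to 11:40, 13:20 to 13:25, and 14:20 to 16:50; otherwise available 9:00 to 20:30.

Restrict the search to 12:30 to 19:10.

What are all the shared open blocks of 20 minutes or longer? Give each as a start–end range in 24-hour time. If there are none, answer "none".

18:20–19:00

Callum free within 09:00–20:30: 11:20–15:00, 16:10–20:20.
Dana free within 09:00–20:30: 12:15–12:35, 14:30–14:50, 15:50–15:55, 17:35–20:30.
Freya free within 09:00–20:30: 09:00–10:55, 11:40–13:20, 13:25–14:20, 16:50–20:30.
Liang ∩ Callum: 11:20–12:50, 18:20–20:15.
Liang ∩ Callum ∩ Dana: 12:15–12:35, 18:20–20:15.
Liang ∩ Callum ∩ Dana ∩ Keiko: 12:15–12:35, 18:20–19:30.
Liang ∩ Callum ∩ Dana ∩ Keiko ∩ Vera: 18:20–19:00.
Liang ∩ Callum ∩ Dana ∩ Keiko ∩ Vera ∩ Freya: 18:20–19:00.
Restricted to 12:30–19:10: 18:20–19:00.
Windows ≥ 20 min: 18:20–19:00.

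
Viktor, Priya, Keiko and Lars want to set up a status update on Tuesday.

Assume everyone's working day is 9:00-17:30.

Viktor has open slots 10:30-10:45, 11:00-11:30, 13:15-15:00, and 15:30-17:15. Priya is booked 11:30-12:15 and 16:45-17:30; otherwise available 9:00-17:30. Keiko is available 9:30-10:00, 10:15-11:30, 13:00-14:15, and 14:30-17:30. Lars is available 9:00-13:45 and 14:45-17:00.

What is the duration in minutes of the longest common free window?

Priya free within 09:00–17:30: 09:00–11:30, 12:15–16:45.
Viktor ∩ Priya: 10:30–10:45, 11:00–11:30, 13:15–15:00, 15:30–16:45.
Viktor ∩ Priya ∩ Keiko: 10:30–10:45, 11:00–11:30, 13:15–14:15, 14:30–15:00, 15:30–16:45.
Viktor ∩ Priya ∩ Keiko ∩ Lars: 10:30–10:45, 11:00–11:30, 13:15–13:45, 14:45–15:00, 15:30–16:45.
Common window lengths: 15, 30, 30, 15, 75 min; longest is 75.

75 minutes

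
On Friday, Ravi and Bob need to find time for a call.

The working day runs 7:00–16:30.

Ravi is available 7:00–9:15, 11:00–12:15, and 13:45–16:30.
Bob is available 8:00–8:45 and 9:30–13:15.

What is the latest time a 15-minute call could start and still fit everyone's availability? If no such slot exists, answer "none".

12:00

Ravi ∩ Bob: 08:00–08:45, 11:00–12:15.
Windows ≥ 15 min: 08:00–08:45, 11:00–12:15.
Latest start in the last window 11:00–12:15 is 12:15 − 15 min = 12:00.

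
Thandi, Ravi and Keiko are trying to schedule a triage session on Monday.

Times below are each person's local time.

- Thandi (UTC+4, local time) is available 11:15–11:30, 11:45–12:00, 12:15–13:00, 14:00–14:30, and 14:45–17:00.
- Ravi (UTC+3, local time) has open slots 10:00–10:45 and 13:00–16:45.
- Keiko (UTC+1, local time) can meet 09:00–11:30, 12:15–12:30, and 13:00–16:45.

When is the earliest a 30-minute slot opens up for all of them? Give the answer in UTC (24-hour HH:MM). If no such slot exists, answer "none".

10:00

Thandi → UTC: 07:15–07:30, 07:45–08:00, 08:15–09:00, 10:00–10:30, 10:45–13:00.
Ravi → UTC: 07:00–07:45, 10:00–13:45.
Keiko → UTC: 08:00–10:30, 11:15–11:30, 12:00–15:45.
Thandi ∩ Ravi: 07:15–07:30, 10:00–10:30, 10:45–13:00.
Thandi ∩ Ravi ∩ Keiko: 10:00–10:30, 11:15–11:30, 12:00–13:00.
Windows ≥ 30 min: 10:00–10:30, 12:00–13:00.
Earliest such window starts at 10:00.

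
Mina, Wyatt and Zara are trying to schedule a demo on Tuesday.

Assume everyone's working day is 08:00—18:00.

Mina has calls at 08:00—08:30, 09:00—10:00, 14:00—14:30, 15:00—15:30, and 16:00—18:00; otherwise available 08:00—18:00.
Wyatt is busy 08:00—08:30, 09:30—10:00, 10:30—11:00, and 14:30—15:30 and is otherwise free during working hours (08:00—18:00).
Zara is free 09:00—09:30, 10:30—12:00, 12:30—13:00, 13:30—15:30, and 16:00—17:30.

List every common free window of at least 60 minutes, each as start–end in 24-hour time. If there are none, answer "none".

11:00–12:00

Mina free within 08:00–18:00: 08:30–09:00, 10:00–14:00, 14:30–15:00, 15:30–16:00.
Wyatt free within 08:00–18:00: 08:30–09:30, 10:00–10:30, 11:00–14:30, 15:30–18:00.
Mina ∩ Wyatt: 08:30–09:00, 10:00–10:30, 11:00–14:00, 15:30–16:00.
Mina ∩ Wyatt ∩ Zara: 11:00–12:00, 12:30–13:00, 13:30–14:00.
Windows ≥ 60 min: 11:00–12:00.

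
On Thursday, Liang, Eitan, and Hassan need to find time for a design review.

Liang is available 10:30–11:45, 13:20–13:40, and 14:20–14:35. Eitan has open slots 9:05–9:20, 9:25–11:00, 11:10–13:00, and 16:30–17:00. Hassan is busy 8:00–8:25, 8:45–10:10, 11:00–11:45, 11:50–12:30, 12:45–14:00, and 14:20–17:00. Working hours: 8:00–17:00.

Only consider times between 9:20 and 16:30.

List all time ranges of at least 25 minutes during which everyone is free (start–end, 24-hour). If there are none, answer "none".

Hassan free within 08:00–17:00: 08:25–08:45, 10:10–11:00, 11:45–11:50, 12:30–12:45, 14:00–14:20.
Liang ∩ Eitan: 10:30–11:00, 11:10–11:45.
Liang ∩ Eitan ∩ Hassan: 10:30–11:00.
Restricted to 09:20–16:30: 10:30–11:00.
Windows ≥ 25 min: 10:30–11:00.

10:30–11:00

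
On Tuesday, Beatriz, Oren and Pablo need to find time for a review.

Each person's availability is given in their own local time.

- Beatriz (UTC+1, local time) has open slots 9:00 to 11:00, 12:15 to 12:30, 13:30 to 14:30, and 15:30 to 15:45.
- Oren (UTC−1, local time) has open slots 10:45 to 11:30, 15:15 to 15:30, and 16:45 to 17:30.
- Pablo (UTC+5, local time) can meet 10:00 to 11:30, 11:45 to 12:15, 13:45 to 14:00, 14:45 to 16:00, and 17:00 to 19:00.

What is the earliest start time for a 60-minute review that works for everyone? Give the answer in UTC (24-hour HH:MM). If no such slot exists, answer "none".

none

Beatriz → UTC: 08:00–10:00, 11:15–11:30, 12:30–13:30, 14:30–14:45.
Oren → UTC: 11:45–12:30, 16:15–16:30, 17:45–18:30.
Pablo → UTC: 05:00–06:30, 06:45–07:15, 08:45–09:00, 09:45–11:00, 12:00–14:00.
Beatriz ∩ Oren: (none).
Beatriz ∩ Oren ∩ Pablo: (none).
Windows ≥ 60 min: (none).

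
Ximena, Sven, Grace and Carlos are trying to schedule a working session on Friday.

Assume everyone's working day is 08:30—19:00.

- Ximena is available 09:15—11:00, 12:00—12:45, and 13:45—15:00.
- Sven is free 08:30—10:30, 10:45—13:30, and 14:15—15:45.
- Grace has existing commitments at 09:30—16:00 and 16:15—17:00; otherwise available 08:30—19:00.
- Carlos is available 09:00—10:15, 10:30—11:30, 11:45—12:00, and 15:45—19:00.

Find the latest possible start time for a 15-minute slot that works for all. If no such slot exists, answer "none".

09:15

Grace free within 08:30–19:00: 08:30–09:30, 16:00–16:15, 17:00–19:00.
Ximena ∩ Sven: 09:15–10:30, 10:45–11:00, 12:00–12:45, 14:15–15:00.
Ximena ∩ Sven ∩ Grace: 09:15–09:30.
Ximena ∩ Sven ∩ Grace ∩ Carlos: 09:15–09:30.
Windows ≥ 15 min: 09:15–09:30.
Latest start in the last window 09:15–09:30 is 09:30 − 15 min = 09:15.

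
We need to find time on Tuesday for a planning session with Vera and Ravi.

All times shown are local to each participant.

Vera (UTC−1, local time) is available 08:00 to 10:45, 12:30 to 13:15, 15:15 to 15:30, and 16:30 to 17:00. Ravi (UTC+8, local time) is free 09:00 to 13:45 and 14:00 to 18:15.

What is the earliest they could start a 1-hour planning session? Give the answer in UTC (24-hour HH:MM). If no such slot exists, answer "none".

09:00

Vera → UTC: 09:00–11:45, 13:30–14:15, 16:15–16:30, 17:30–18:00.
Ravi → UTC: 01:00–05:45, 06:00–10:15.
Vera ∩ Ravi: 09:00–10:15.
Windows ≥ 60 min: 09:00–10:15.
Earliest such window starts at 09:00.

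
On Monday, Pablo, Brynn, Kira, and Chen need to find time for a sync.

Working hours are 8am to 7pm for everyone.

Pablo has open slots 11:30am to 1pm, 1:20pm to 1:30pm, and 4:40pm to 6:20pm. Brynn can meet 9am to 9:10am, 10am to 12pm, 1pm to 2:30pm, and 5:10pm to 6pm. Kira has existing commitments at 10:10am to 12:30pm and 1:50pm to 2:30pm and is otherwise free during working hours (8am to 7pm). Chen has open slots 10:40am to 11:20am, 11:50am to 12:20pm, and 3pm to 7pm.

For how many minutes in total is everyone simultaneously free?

Kira free within 08:00–19:00: 08:00–10:10, 12:30–13:50, 14:30–19:00.
Pablo ∩ Brynn: 11:30–12:00, 13:20–13:30, 17:10–18:00.
Pablo ∩ Brynn ∩ Kira: 13:20–13:30, 17:10–18:00.
Pablo ∩ Brynn ∩ Kira ∩ Chen: 17:10–18:00.
Total common minutes: 50.

50 minutes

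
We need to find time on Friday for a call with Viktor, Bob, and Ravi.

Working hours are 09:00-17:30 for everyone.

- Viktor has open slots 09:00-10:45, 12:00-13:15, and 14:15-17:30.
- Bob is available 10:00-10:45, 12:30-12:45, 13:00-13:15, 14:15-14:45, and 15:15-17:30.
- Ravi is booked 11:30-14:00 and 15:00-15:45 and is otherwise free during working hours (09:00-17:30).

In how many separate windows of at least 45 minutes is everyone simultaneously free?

Ravi free within 09:00–17:30: 09:00–11:30, 14:00–15:00, 15:45–17:30.
Viktor ∩ Bob: 10:00–10:45, 12:30–12:45, 13:00–13:15, 14:15–14:45, 15:15–17:30.
Viktor ∩ Bob ∩ Ravi: 10:00–10:45, 14:15–14:45, 15:45–17:30.
Windows ≥ 45 min: 10:00–10:45, 15:45–17:30.
That's 2 windows.

2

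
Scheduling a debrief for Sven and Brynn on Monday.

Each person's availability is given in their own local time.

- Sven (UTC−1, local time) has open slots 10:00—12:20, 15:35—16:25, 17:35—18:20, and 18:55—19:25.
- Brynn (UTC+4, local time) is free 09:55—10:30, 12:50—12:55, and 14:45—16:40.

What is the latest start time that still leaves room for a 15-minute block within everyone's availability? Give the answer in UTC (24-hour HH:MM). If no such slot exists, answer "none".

Sven → UTC: 11:00–13:20, 16:35–17:25, 18:35–19:20, 19:55–20:25.
Brynn → UTC: 05:55–06:30, 08:50–08:55, 10:45–12:40.
Sven ∩ Brynn: 11:00–12:40.
Windows ≥ 15 min: 11:00–12:40.
Latest start in the last window 11:00–12:40 is 12:40 − 15 min = 12:25.

12:25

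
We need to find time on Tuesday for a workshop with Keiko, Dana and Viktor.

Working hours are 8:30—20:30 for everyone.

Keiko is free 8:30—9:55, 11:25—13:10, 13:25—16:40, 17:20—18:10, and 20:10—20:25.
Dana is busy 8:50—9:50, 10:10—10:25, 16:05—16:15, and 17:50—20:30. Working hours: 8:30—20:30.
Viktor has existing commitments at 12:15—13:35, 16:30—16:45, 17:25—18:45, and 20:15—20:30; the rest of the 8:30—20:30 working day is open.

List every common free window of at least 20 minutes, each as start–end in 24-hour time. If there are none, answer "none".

Dana free within 08:30–20:30: 08:30–08:50, 09:50–10:10, 10:25–16:05, 16:15–17:50.
Viktor free within 08:30–20:30: 08:30–12:15, 13:35–16:30, 16:45–17:25, 18:45–20:15.
Keiko ∩ Dana: 08:30–08:50, 09:50–09:55, 11:25–13:10, 13:25–16:05, 16:15–16:40, 17:20–17:50.
Keiko ∩ Dana ∩ Viktor: 08:30–08:50, 09:50–09:55, 11:25–12:15, 13:35–16:05, 16:15–16:30, 17:20–17:25.
Windows ≥ 20 min: 08:30–08:50, 11:25–12:15, 13:35–16:05.

08:30–08:50, 11:25–12:15, 13:35–16:05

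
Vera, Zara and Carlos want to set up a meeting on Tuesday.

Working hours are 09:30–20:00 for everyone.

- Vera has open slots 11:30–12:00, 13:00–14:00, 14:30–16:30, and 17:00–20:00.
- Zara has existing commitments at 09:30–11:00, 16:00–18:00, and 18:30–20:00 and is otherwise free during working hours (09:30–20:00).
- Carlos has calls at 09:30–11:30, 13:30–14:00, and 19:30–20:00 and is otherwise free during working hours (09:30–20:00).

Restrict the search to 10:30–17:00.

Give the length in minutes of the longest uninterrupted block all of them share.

90 minutes

Zara free within 09:30–20:00: 11:00–16:00, 18:00–18:30.
Carlos free within 09:30–20:00: 11:30–13:30, 14:00–19:30.
Vera ∩ Zara: 11:30–12:00, 13:00–14:00, 14:30–16:00, 18:00–18:30.
Vera ∩ Zara ∩ Carlos: 11:30–12:00, 13:00–13:30, 14:30–16:00, 18:00–18:30.
Restricted to 10:30–17:00: 11:30–12:00, 13:00–13:30, 14:30–16:00.
Common window lengths: 30, 30, 90 min; longest is 90.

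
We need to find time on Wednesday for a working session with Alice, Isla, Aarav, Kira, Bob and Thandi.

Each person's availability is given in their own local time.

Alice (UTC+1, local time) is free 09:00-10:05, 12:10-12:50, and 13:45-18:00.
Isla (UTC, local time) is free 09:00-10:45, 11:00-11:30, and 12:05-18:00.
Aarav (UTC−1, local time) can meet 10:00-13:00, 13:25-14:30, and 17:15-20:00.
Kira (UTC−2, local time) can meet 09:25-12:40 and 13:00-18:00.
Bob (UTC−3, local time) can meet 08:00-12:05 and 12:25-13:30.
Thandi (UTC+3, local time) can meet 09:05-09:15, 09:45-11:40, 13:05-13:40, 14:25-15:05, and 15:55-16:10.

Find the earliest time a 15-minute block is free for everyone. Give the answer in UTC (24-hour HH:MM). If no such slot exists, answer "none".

Alice → UTC: 08:00–09:05, 11:10–11:50, 12:45–17:00.
Isla → UTC: 09:00–10:45, 11:00–11:30, 12:05–18:00.
Aarav → UTC: 11:00–14:00, 14:25–15:30, 18:15–21:00.
Kira → UTC: 11:25–14:40, 15:00–20:00.
Bob → UTC: 11:00–15:05, 15:25–16:30.
Thandi → UTC: 06:05–06:15, 06:45–08:40, 10:05–10:40, 11:25–12:05, 12:55–13:10.
Alice ∩ Isla: 09:00–09:05, 11:10–11:30, 12:45–17:00.
Alice ∩ Isla ∩ Aarav: 11:10–11:30, 12:45–14:00, 14:25–15:30.
Alice ∩ Isla ∩ Aarav ∩ Kira: 11:25–11:30, 12:45–14:00, 14:25–14:40, 15:00–15:30.
Alice ∩ Isla ∩ Aarav ∩ Kira ∩ Bob: 11:25–11:30, 12:45–14:00, 14:25–14:40, 15:00–15:05, 15:25–15:30.
Alice ∩ Isla ∩ Aarav ∩ Kira ∩ Bob ∩ Thandi: 11:25–11:30, 12:55–13:10.
Windows ≥ 15 min: 12:55–13:10.
Earliest such window starts at 12:55.

12:55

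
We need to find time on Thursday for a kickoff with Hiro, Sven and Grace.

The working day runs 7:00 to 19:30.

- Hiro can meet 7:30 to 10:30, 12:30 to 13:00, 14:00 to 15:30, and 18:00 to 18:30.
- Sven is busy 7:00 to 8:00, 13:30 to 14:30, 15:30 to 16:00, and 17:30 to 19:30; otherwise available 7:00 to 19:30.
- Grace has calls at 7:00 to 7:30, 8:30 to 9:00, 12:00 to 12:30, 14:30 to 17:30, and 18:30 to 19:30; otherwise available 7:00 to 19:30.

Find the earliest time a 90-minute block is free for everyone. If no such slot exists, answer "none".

09:00

Sven free within 07:00–19:30: 08:00–13:30, 14:30–15:30, 16:00–17:30.
Grace free within 07:00–19:30: 07:30–08:30, 09:00–12:00, 12:30–14:30, 17:30–18:30.
Hiro ∩ Sven: 08:00–10:30, 12:30–13:00, 14:30–15:30.
Hiro ∩ Sven ∩ Grace: 08:00–08:30, 09:00–10:30, 12:30–13:00.
Windows ≥ 90 min: 09:00–10:30.
Earliest such window starts at 09:00.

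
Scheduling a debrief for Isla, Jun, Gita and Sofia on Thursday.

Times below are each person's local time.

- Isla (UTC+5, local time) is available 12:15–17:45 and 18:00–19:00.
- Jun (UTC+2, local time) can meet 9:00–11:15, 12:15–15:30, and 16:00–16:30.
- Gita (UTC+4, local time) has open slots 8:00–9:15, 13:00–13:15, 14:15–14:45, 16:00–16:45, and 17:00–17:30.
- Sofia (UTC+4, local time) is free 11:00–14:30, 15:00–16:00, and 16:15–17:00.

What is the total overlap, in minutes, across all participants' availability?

60 minutes

Isla → UTC: 07:15–12:45, 13:00–14:00.
Jun → UTC: 07:00–09:15, 10:15–13:30, 14:00–14:30.
Gita → UTC: 04:00–05:15, 09:00–09:15, 10:15–10:45, 12:00–12:45, 13:00–13:30.
Sofia → UTC: 07:00–10:30, 11:00–12:00, 12:15–13:00.
Isla ∩ Jun: 07:15–09:15, 10:15–12:45, 13:00–13:30.
Isla ∩ Jun ∩ Gita: 09:00–09:15, 10:15–10:45, 12:00–12:45, 13:00–13:30.
Isla ∩ Jun ∩ Gita ∩ Sofia: 09:00–09:15, 10:15–10:30, 12:15–12:45.
Total common minutes: 15 + 15 + 30 = 60.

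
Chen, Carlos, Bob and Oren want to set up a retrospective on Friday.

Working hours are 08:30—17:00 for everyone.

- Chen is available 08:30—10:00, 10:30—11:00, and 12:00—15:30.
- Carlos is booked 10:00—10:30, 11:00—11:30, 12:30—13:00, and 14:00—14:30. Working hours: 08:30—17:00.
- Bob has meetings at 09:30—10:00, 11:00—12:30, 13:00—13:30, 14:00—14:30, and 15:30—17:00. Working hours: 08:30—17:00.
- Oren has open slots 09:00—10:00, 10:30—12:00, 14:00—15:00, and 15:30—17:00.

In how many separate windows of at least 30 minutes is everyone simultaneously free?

Carlos free within 08:30–17:00: 08:30–10:00, 10:30–11:00, 11:30–12:30, 13:00–14:00, 14:30–17:00.
Bob free within 08:30–17:00: 08:30–09:30, 10:00–11:00, 12:30–13:00, 13:30–14:00, 14:30–15:30.
Chen ∩ Carlos: 08:30–10:00, 10:30–11:00, 12:00–12:30, 13:00–14:00, 14:30–15:30.
Chen ∩ Carlos ∩ Bob: 08:30–09:30, 10:30–11:00, 13:30–14:00, 14:30–15:30.
Chen ∩ Carlos ∩ Bob ∩ Oren: 09:00–09:30, 10:30–11:00, 14:30–15:00.
Windows ≥ 30 min: 09:00–09:30, 10:30–11:00, 14:30–15:00.
That's 3 windows.

3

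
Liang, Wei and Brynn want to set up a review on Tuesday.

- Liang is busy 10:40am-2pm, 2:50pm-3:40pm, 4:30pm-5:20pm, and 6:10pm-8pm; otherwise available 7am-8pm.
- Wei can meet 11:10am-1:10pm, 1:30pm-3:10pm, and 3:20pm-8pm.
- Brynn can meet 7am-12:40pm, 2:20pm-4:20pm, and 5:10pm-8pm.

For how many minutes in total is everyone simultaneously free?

Liang free within 07:00–20:00: 07:00–10:40, 14:00–14:50, 15:40–16:30, 17:20–18:10.
Liang ∩ Wei: 14:00–14:50, 15:40–16:30, 17:20–18:10.
Liang ∩ Wei ∩ Brynn: 14:20–14:50, 15:40–16:20, 17:20–18:10.
Total common minutes: 30 + 40 + 50 = 120.

120 minutes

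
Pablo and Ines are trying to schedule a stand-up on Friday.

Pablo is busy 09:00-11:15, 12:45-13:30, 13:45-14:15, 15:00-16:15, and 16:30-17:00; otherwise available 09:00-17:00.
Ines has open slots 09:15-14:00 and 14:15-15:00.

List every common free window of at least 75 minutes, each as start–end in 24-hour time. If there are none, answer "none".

Pablo free within 09:00–17:00: 11:15–12:45, 13:30–13:45, 14:15–15:00, 16:15–16:30.
Pablo ∩ Ines: 11:15–12:45, 13:30–13:45, 14:15–15:00.
Windows ≥ 75 min: 11:15–12:45.

11:15–12:45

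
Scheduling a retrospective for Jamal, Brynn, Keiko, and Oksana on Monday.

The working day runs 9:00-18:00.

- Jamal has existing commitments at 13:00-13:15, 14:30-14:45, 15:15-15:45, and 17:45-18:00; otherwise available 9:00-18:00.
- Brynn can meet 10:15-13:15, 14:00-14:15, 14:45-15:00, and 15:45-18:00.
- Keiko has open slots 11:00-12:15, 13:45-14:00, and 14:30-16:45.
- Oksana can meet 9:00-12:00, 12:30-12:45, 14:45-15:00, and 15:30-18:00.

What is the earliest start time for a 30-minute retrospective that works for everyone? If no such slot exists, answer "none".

11:00

Jamal free within 09:00–18:00: 09:00–13:00, 13:15–14:30, 14:45–15:15, 15:45–17:45.
Jamal ∩ Brynn: 10:15–13:00, 14:00–14:15, 14:45–15:00, 15:45–17:45.
Jamal ∩ Brynn ∩ Keiko: 11:00–12:15, 14:45–15:00, 15:45–16:45.
Jamal ∩ Brynn ∩ Keiko ∩ Oksana: 11:00–12:00, 14:45–15:00, 15:45–16:45.
Windows ≥ 30 min: 11:00–12:00, 15:45–16:45.
Earliest such window starts at 11:00.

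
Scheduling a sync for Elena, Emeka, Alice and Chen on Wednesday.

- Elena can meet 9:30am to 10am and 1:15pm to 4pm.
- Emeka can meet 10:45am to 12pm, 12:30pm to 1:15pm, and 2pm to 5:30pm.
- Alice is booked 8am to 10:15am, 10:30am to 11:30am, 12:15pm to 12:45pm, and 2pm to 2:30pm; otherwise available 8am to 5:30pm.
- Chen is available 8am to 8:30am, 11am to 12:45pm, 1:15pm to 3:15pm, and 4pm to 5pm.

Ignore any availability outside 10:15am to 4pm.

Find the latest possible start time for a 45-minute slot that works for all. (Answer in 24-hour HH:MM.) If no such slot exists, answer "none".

Alice free within 08:00–17:30: 10:15–10:30, 11:30–12:15, 12:45–14:00, 14:30–17:30.
Elena ∩ Emeka: 14:00–16:00.
Elena ∩ Emeka ∩ Alice: 14:30–16:00.
Elena ∩ Emeka ∩ Alice ∩ Chen: 14:30–15:15.
Restricted to 10:15–16:00: 14:30–15:15.
Windows ≥ 45 min: 14:30–15:15.
Latest start in the last window 14:30–15:15 is 15:15 − 45 min = 14:30.

14:30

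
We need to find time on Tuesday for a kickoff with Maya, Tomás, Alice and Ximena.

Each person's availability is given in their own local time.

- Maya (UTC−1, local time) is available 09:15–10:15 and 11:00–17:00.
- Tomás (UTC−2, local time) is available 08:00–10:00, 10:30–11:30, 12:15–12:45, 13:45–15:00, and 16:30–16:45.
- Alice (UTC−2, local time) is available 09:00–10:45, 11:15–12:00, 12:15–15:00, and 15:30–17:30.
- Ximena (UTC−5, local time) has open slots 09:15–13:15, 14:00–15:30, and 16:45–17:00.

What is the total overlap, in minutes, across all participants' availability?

105 minutes

Maya → UTC: 10:15–11:15, 12:00–18:00.
Tomás → UTC: 10:00–12:00, 12:30–13:30, 14:15–14:45, 15:45–17:00, 18:30–18:45.
Alice → UTC: 11:00–12:45, 13:15–14:00, 14:15–17:00, 17:30–19:30.
Ximena → UTC: 14:15–18:15, 19:00–20:30, 21:45–22:00.
Maya ∩ Tomás: 10:15–11:15, 12:30–13:30, 14:15–14:45, 15:45–17:00.
Maya ∩ Tomás ∩ Alice: 11:00–11:15, 12:30–12:45, 13:15–13:30, 14:15–14:45, 15:45–17:00.
Maya ∩ Tomás ∩ Alice ∩ Ximena: 14:15–14:45, 15:45–17:00.
Total common minutes: 30 + 75 = 105.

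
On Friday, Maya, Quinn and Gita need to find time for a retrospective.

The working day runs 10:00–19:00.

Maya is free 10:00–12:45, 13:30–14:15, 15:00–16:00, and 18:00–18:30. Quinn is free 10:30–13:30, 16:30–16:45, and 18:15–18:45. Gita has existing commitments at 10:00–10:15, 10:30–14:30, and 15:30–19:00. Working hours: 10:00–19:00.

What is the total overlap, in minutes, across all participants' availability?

0 minutes

Gita free within 10:00–19:00: 10:15–10:30, 14:30–15:30.
Maya ∩ Quinn: 10:30–12:45, 18:15–18:30.
Maya ∩ Quinn ∩ Gita: (none).
Total common minutes: 0.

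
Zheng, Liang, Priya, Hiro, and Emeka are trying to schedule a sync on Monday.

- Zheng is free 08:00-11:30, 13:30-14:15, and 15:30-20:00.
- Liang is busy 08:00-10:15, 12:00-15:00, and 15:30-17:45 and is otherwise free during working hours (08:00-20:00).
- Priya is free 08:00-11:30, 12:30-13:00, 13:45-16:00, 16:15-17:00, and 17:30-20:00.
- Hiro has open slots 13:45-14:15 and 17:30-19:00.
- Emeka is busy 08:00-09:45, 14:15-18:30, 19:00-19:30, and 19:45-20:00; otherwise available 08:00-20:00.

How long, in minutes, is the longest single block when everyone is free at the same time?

30 minutes

Liang free within 08:00–20:00: 10:15–12:00, 15:00–15:30, 17:45–20:00.
Emeka free within 08:00–20:00: 09:45–14:15, 18:30–19:00, 19:30–19:45.
Zheng ∩ Liang: 10:15–11:30, 17:45–20:00.
Zheng ∩ Liang ∩ Priya: 10:15–11:30, 17:45–20:00.
Zheng ∩ Liang ∩ Priya ∩ Hiro: 17:45–19:00.
Zheng ∩ Liang ∩ Priya ∩ Hiro ∩ Emeka: 18:30–19:00.
Single common window of 30 minutes.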